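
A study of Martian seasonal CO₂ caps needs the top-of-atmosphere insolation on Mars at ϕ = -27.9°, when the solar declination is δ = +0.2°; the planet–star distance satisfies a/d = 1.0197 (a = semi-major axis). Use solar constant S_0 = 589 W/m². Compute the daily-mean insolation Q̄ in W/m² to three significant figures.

Q̄ ≈ 172 W/m²

cos h₀ = −tan(-27.9°) tan(+0.200°) = 0.0018, h₀ = 1.5689 rad.
Bracket: h₀ sin ϕ sin δ + cos ϕ cos δ sin h₀ = 1.5689×-0.46793×0.00349 + 0.88377×0.99999×1.00000 = -0.002562 + 0.883761 = 0.881199.
Inverse-square distance factor (a/d)² = 1.0197² = 1.039788.
Q̄ = (S_0/π) × 1.039788 × [bracket] = (589/π) × 1.039788 × 0.881199 = 171.8 W/m².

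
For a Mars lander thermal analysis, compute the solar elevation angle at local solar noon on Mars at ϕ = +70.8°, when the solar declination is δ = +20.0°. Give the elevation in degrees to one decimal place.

At local noon the hour angle is zero, so the zenith angle equals |ϕ − δ| = |+70.8° − (+20.000°)| = 50.800°.
Elevation = 90° − 50.800° = 39.2°.

39.2°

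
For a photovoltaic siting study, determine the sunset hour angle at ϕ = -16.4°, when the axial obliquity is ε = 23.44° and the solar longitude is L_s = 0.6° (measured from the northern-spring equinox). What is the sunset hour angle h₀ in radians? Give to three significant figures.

Solar declination: sin δ = sin ε · sin L_s = sin 23.44° × sin 0.6° = 0.00417, so δ = +0.239°.
cos h₀ = −tan ϕ · tan δ = −tan(-16.4°) × tan(+0.239°) = 0.0012, so h₀ = 1.5696 rad = 89.93°.

h₀ = 1.57 rad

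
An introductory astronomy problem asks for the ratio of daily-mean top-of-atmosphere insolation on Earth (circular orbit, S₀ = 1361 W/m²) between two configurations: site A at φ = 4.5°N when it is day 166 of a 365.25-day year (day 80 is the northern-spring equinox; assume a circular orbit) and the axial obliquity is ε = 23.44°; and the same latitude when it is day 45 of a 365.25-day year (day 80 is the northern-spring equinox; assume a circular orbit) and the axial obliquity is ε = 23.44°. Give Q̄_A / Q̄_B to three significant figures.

Q̄_A / Q̄_B ≈ 1.02

— Configuration A (φ=+4.5°):
Solar longitude: λ_s = 360° × (166 − 80)/365.25 = 84.764°.
sin δ = sin 23.44° × sin 84.764° = 0.39613, so δ = +23.336°.
cos H₀ = −tan(+4.5°) tan(+23.336°) = -0.0340, H₀ = 1.6048 rad.
Bracket: H₀ sin φ sin δ + cos φ cos δ sin H₀ = 1.6048×0.07846×0.39613 + 0.99692×0.91820×0.99942 = 0.049878 + 0.914841 = 0.964719.
Q̄ = (S₀/π) × [bracket] = (1361/π) × 0.964719 = 417.94 W/m².
— Configuration B (φ=+4.5°):
Solar longitude: λ_s = 360° × (45 − 80)/365.25 = -34.497°, i.e. -34.497° + 360° = 325.503°.
sin δ = sin 23.44° × sin 325.503° = -0.22529, so δ = -13.020°.
cos H₀ = −tan(+4.5°) tan(-13.020°) = 0.0182, H₀ = 1.5526 rad.
Bracket: H₀ sin φ sin δ + cos φ cos δ sin H₀ = 1.5526×0.07846×-0.22529 + 0.99692×0.97429×0.99983 = -0.027444 + 0.971124 = 0.943680.
Q̄ = (S₀/π) × [bracket] = (1361/π) × 0.943680 = 408.82 W/m².
Ratio Q̄_A / Q̄_B = 417.94 / 408.82 = 1.022.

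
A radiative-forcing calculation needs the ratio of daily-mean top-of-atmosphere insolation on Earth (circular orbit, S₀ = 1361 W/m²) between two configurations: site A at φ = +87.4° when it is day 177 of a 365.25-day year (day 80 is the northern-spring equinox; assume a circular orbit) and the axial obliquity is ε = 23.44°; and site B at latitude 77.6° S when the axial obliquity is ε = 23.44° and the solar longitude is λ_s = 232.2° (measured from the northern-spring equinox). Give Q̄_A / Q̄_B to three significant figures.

Q̄_A / Q̄_B ≈ 1.29

— Configuration A (φ=+87.4°):
Solar longitude: λ_s = 360° × (177 − 80)/365.25 = 95.606°.
sin δ = sin 23.44° × sin 95.606° = 0.39589, so δ = +23.321°.
cos H₀ = −tan(+87.4°) tan(+23.321°) = -9.4937 ≤ −1 ⇒ polar day, H₀ = π.
Bracket: H₀ sin φ sin δ + cos φ cos δ sin H₀ = 3.1416×0.99897×0.39589 + 0.04536×0.91830×0.00000 = 1.242447 + 0.000000 = 1.242447.
Q̄ = (S₀/π) × [bracket] = (1361/π) × 1.242447 = 538.25 W/m².
— Configuration B (φ=-77.6°):
Solar declination: sin δ = sin ε · sin λ_s = sin 23.44° × sin 232.2° = -0.31431, so δ = -18.319°.
cos H₀ = −tan(-77.6°) tan(-18.319°) = -1.5059 ≤ −1 ⇒ polar day, H₀ = π.
Bracket: H₀ sin φ sin δ + cos φ cos δ sin H₀ = 3.1416×-0.97667×-0.31431 + 0.21474×0.94932×0.00000 = 0.964399 + 0.000000 = 0.964399.
Q̄ = (S₀/π) × [bracket] = (1361/π) × 0.964399 = 417.80 W/m².
Ratio Q̄_A / Q̄_B = 538.25 / 417.80 = 1.288.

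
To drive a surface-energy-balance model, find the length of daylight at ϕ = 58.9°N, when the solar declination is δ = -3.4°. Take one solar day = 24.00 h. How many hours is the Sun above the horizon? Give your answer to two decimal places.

11.25 h

cos h₀ = −tan ϕ · tan δ = −tan(+58.9°) × tan(-3.400°) = 0.0985, so h₀ = 1.4721 rad = 84.35°.
Daylight = 2h₀/(2π) × 24.00 h = (1.4721/π) × 24.00 = 11.25 h.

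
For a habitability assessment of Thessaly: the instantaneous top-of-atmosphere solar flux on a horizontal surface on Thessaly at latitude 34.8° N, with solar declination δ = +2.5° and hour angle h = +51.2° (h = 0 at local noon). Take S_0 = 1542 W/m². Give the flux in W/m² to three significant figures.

831 W/m²

cos θ_z = sin ϕ sin δ + cos ϕ cos δ cos h = 0.024894 + 0.514046 = 0.538940.
Flux = S_0 · cos θ_z = 1542 × 0.538940 = 831.0 W/m².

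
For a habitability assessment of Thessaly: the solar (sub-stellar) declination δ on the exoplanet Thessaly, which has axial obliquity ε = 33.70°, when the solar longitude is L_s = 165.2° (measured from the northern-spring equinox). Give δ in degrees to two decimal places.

δ = +8.15°

sin δ = sin ε · sin L_s = sin 33.70° × sin 165.2° = 0.141733.
δ = arcsin(0.141733) = +8.15°.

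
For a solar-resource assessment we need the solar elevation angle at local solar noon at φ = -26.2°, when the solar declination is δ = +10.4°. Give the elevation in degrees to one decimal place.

At local noon the hour angle is zero, so the zenith angle equals |φ − δ| = |-26.2° − (+10.400°)| = 36.600°.
Elevation = 90° − 36.600° = 53.4°.

53.4°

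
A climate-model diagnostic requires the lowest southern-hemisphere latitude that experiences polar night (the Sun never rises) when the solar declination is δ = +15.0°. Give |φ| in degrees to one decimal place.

|φ| = 75.0°

Polar night requires cos H₀ = −tan φ tan δ ≥ 1, i.e. tan φ tan δ ≤ −1.
The boundary is |tan φ| · |tan δ| = 1, so |φ| = 90° − |δ| = 90° − 15.0° = 75.0° in the southern hemisphere.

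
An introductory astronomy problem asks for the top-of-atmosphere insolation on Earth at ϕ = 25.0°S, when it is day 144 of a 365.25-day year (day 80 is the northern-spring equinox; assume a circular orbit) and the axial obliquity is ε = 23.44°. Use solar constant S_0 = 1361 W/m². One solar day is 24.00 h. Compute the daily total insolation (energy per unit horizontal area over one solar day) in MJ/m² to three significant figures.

23.4 MJ/m²

Solar longitude: L_s = 360° × (144 − 80)/365.25 = 63.080°.
sin δ = sin 23.44° × sin 63.080° = 0.35468, so δ = +20.774°.
cos h₀ = −tan(-25.0°) tan(+20.774°) = 0.1769, h₀ = 1.3930 rad.
Bracket: h₀ sin ϕ sin δ + cos ϕ cos δ sin h₀ = 1.3930×-0.42262×0.35468 + 0.90631×0.93499×0.98423 = -0.208804 + 0.834027 = 0.625223.
Q̄ = (S_0/π) × [bracket] = (1361/π) × 0.625223 = 270.86 W/m².
Daily total = Q̄ × 24.00 h × 3600 s/h = 270.86 × 24.00 × 3600 / 10⁶ = 23.40 MJ/m².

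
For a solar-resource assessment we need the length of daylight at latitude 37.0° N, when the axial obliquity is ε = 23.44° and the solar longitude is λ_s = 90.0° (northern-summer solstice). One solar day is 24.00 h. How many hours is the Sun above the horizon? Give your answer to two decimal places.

14.54 h

Solar declination: sin δ = sin ε · sin λ_s = sin 23.44° × sin 90.0° = 0.39779, so δ = +23.440°.
cos H₀ = −tan φ · tan δ = −tan(+37.0°) × tan(+23.440°) = -0.3267, so H₀ = 1.9036 rad = 109.07°.
Daylight = 2H₀/(2π) × 24.00 h = (1.9036/π) × 24.00 = 14.54 h.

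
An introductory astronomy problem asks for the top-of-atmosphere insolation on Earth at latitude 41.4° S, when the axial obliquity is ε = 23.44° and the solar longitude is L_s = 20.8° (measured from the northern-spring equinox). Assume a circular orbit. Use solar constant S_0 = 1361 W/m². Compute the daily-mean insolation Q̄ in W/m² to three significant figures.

Solar declination: sin δ = sin ε · sin L_s = sin 23.44° × sin 20.8° = 0.14126, so δ = +8.121°.
cos h₀ = −tan(-41.4°) tan(+8.121°) = 0.1258, h₀ = 1.4447 rad.
Bracket: h₀ sin ϕ sin δ + cos ϕ cos δ sin h₀ = 1.4447×-0.66131×0.14126 + 0.75011×0.98997×0.99206 = -0.134959 + 0.736690 = 0.601731.
Q̄ = (S_0/π) × [bracket] = (1361/π) × 0.601731 = 260.7 W/m².

Q̄ ≈ 261 W/m²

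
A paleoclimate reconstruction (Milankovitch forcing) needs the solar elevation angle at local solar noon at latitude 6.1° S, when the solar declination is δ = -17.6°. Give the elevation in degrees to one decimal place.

At local noon the hour angle is zero, so the zenith angle equals |φ − δ| = |-6.1° − (-17.600°)| = 11.500°.
Elevation = 90° − 11.500° = 78.5°.

78.5°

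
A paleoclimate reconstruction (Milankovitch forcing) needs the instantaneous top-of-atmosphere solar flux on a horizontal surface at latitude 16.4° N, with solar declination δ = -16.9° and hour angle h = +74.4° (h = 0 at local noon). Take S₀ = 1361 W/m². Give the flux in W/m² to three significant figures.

224 W/m²

cos θ_z = sin φ sin δ + cos φ cos δ cos h = -0.082077 + 0.246837 = 0.164760.
Flux = S₀ · cos θ_z = 1361 × 0.164760 = 224.2 W/m².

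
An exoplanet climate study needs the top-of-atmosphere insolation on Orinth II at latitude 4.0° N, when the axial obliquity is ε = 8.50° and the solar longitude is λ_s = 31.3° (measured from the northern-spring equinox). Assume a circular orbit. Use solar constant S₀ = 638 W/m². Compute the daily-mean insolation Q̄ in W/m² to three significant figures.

Q̄ ≈ 204 W/m²

Solar declination: sin δ = sin ε · sin λ_s = sin 8.50° × sin 31.3° = 0.07679, so δ = +4.404°.
cos H₀ = −tan(+4.0°) tan(+4.404°) = -0.0054, H₀ = 1.5762 rad.
Bracket: H₀ sin φ sin δ + cos φ cos δ sin H₀ = 1.5762×0.06976×0.07679 + 0.99756×0.99705×0.99999 = 0.008443 + 0.994607 = 1.003050.
Q̄ = (S₀/π) × [bracket] = (638/π) × 1.003050 = 203.7 W/m².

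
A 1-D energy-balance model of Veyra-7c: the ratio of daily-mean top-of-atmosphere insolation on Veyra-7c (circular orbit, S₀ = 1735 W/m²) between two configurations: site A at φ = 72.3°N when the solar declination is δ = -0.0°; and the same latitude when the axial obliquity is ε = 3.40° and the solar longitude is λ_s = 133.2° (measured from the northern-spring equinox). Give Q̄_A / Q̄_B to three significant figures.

— Configuration A (φ=+72.3°):
cos H₀ = −tan(+72.3°) tan(-0.000°) = 0.0000, H₀ = 1.5708 rad.
Bracket: H₀ sin φ sin δ + cos φ cos δ sin H₀ = 1.5708×0.95266×-0.00000 + 0.30403×1.00000×1.00000 = -0.000000 + 0.304030 = 0.304030.
Q̄ = (S₀/π) × [bracket] = (1735/π) × 0.304030 = 167.91 W/m².
— Configuration B (φ=+72.3°):
Solar declination: sin δ = sin ε · sin λ_s = sin 3.40° × sin 133.2° = 0.04323, so δ = +2.478°.
cos H₀ = −tan(+72.3°) tan(+2.478°) = -0.1356, H₀ = 1.7068 rad.
Bracket: H₀ sin φ sin δ + cos φ cos δ sin H₀ = 1.7068×0.95266×0.04323 + 0.30403×0.99907×0.99076 = 0.070292 + 0.300941 = 0.371233.
Q̄ = (S₀/π) × [bracket] = (1735/π) × 0.371233 = 205.02 W/m².
Ratio Q̄_A / Q̄_B = 167.91 / 205.02 = 0.8190.

Q̄_A / Q̄_B ≈ 0.819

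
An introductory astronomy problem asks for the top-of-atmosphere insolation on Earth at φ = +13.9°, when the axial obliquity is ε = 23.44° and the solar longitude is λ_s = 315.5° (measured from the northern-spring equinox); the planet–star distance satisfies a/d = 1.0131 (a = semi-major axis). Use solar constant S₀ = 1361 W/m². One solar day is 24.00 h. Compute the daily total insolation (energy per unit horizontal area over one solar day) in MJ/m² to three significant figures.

Solar declination: sin δ = sin ε · sin λ_s = sin 23.44° × sin 315.5° = -0.27881, so δ = -16.189°.
cos H₀ = −tan(+13.9°) tan(-16.189°) = 0.0718, H₀ = 1.4989 rad.
Bracket: H₀ sin φ sin δ + cos φ cos δ sin H₀ = 1.4989×0.24023×-0.27881 + 0.97072×0.96035×0.99742 = -0.100394 + 0.929826 = 0.829432.
Inverse-square distance factor (a/d)² = 1.0131² = 1.026372.
Q̄ = (S₀/π) × 1.026372 × [bracket] = (1361/π) × 1.026372 × 0.829432 = 368.80 W/m².
Daily total = Q̄ × 24.00 h × 3600 s/h = 368.80 × 24.00 × 3600 / 10⁶ = 31.86 MJ/m².

31.9 MJ/m²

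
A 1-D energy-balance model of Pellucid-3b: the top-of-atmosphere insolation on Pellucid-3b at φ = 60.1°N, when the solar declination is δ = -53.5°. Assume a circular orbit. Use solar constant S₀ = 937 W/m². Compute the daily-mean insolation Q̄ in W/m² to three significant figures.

Q̄ ≈ 0.00 W/m²

cos H₀ = −tan(+60.1°) tan(-53.500°) = 2.3502 ≥ 1 ⇒ polar night, H₀ = 0 and Q̄ = 0.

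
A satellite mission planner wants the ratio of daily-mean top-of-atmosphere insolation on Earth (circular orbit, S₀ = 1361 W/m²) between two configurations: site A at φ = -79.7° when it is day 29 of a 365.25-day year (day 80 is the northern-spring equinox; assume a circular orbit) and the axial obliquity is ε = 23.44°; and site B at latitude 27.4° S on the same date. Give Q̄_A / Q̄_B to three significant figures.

Q̄_A / Q̄_B ≈ 0.877

— Configuration A (φ=-79.7°):
Solar longitude: λ_s = 360° × (29 − 80)/365.25 = -50.267°, i.e. -50.267° + 360° = 309.733°.
sin δ = sin 23.44° × sin 309.733° = -0.30591, so δ = -17.813°.
cos H₀ = −tan(-79.7°) tan(-17.813°) = -1.7681 ≤ −1 ⇒ polar day, H₀ = π.
Bracket: H₀ sin φ sin δ + cos φ cos δ sin H₀ = 3.1416×-0.98389×-0.30591 + 0.17880×0.95206×0.00000 = 0.945564 + 0.000000 = 0.945564.
Q̄ = (S₀/π) × [bracket] = (1361/π) × 0.945564 = 409.64 W/m².
— Configuration B (φ=-27.4°):
cos H₀ = −tan(-27.4°) tan(-17.813°) = -0.1666, H₀ = 1.7381 rad.
Bracket: H₀ sin φ sin δ + cos φ cos δ sin H₀ = 1.7381×-0.46020×-0.30591 + 0.88782×0.95206×0.98603 = 0.244689 + 0.833450 = 1.078139.
Q̄ = (S₀/π) × [bracket] = (1361/π) × 1.078139 = 467.07 W/m².
Ratio Q̄_A / Q̄_B = 409.64 / 467.07 = 0.8770.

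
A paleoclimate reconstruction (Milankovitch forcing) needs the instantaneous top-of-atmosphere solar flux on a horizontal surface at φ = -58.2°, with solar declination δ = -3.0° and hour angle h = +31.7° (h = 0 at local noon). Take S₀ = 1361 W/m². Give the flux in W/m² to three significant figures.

670 W/m²

cos θ_z = sin φ sin δ + cos φ cos δ cos h = 0.044480 + 0.447725 = 0.492205.
Flux = S₀ · cos θ_z = 1361 × 0.492205 = 669.9 W/m².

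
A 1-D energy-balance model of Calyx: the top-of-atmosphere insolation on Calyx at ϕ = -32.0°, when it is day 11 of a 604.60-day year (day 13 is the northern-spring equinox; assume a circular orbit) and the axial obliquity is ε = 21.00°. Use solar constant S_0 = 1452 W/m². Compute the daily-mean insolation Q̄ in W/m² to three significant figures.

Solar longitude: L_s = 360° × (11 − 13)/604.60 = -1.191°, i.e. -1.191° + 360° = 358.809°.
sin δ = sin 21.00° × sin 358.809° = -0.00745, so δ = -0.427°.
cos h₀ = −tan(-32.0°) tan(-0.427°) = -0.0047, h₀ = 1.5755 rad.
Bracket: h₀ sin ϕ sin δ + cos ϕ cos δ sin h₀ = 1.5755×-0.52992×-0.00745 + 0.84805×0.99997×0.99999 = 0.006220 + 0.848016 = 0.854236.
Q̄ = (S_0/π) × [bracket] = (1452/π) × 0.854236 = 394.8 W/m².

Q̄ ≈ 395 W/m²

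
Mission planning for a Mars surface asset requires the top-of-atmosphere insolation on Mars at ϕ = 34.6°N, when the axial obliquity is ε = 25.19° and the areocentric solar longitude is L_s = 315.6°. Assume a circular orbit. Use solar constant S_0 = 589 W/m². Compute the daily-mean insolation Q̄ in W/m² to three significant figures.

Q̄ ≈ 101 W/m²

sin δ = sin 25.19° × sin 315.6° = -0.29779, so δ = -17.325°.
cos h₀ = −tan(+34.6°) tan(-17.325°) = 0.2152, h₀ = 1.3539 rad.
Bracket: h₀ sin ϕ sin δ + cos ϕ cos δ sin h₀ = 1.3539×0.56784×-0.29779 + 0.82314×0.95463×0.97657 = -0.228941 + 0.767383 = 0.538442.
Q̄ = (S_0/π) × [bracket] = (589/π) × 0.538442 = 100.9 W/m².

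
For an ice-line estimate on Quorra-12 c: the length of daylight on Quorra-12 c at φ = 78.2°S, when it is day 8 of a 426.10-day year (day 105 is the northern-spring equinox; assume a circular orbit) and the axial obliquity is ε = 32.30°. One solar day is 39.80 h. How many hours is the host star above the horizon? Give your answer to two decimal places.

Solar longitude: λ_s = 360° × (8 − 105)/426.10 = -81.953°, i.e. -81.953° + 360° = 278.047°.
sin δ = sin 32.30° × sin 278.047° = -0.52909, so δ = -31.944°.
Sunrise equation: cos H₀ = −tan φ · tan δ = -2.9846 ≤ −1, so the host star never sets (polar day) and H₀ = π.
Daylight = 2H₀/(2π) × 39.80 h = (3.1416/π) × 39.80 = 39.80 h.

39.80 h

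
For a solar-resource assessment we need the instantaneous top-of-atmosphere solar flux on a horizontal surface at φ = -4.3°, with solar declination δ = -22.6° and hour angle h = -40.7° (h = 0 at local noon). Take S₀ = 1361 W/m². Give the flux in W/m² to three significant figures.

989 W/m²

cos θ_z = sin φ sin δ + cos φ cos δ cos h = 0.028814 + 0.697947 = 0.726761.
Flux = S₀ · cos θ_z = 1361 × 0.726761 = 989.1 W/m².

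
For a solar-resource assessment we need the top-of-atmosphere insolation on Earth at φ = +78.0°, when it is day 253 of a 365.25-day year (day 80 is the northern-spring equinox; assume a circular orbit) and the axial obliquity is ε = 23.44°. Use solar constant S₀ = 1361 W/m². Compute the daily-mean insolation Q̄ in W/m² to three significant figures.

Q̄ ≈ 138 W/m²

Solar longitude: λ_s = 360° × (253 − 80)/365.25 = 170.513°.
sin δ = sin 23.44° × sin 170.513° = 0.06556, so δ = +3.759°.
cos H₀ = −tan(+78.0°) tan(+3.759°) = -0.3091, H₀ = 1.8851 rad.
Bracket: H₀ sin φ sin δ + cos φ cos δ sin H₀ = 1.8851×0.97815×0.06556 + 0.20791×0.99785×0.95103 = 0.120887 + 0.197304 = 0.318191.
Q̄ = (S₀/π) × [bracket] = (1361/π) × 0.318191 = 137.8 W/m².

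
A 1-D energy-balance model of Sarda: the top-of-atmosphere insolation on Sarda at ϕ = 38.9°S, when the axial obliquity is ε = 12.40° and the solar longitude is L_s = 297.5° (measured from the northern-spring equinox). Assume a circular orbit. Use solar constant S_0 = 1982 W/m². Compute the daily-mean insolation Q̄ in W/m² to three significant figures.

Solar declination: sin δ = sin ε · sin L_s = sin 12.40° × sin 297.5° = -0.19047, so δ = -10.980°.
cos h₀ = −tan(-38.9°) tan(-10.980°) = -0.1566, h₀ = 1.7280 rad.
Bracket: h₀ sin ϕ sin δ + cos ϕ cos δ sin h₀ = 1.7280×-0.62796×-0.19047 + 0.77824×0.98169×0.98767 = 0.206682 + 0.754570 = 0.961252.
Q̄ = (S_0/π) × [bracket] = (1982/π) × 0.961252 = 606.4 W/m².

Q̄ ≈ 606 W/m²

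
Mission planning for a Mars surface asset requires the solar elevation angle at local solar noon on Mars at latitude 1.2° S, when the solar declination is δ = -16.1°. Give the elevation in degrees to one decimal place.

At local noon the hour angle is zero, so the zenith angle equals |ϕ − δ| = |-1.2° − (-16.100°)| = 14.900°.
Elevation = 90° − 14.900° = 75.1°.

75.1°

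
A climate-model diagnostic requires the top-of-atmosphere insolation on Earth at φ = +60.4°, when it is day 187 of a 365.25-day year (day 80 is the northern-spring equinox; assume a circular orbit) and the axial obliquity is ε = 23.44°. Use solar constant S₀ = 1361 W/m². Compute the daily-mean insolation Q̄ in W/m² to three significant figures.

Q̄ ≈ 480 W/m²

Solar longitude: λ_s = 360° × (187 − 80)/365.25 = 105.462°.
sin δ = sin 23.44° × sin 105.462° = 0.38339, so δ = +22.544°.
cos H₀ = −tan(+60.4°) tan(+22.544°) = -0.7307, H₀ = 2.3902 rad.
Bracket: H₀ sin φ sin δ + cos φ cos δ sin H₀ = 2.3902×0.86949×0.38339 + 0.49394×0.92359×0.68267 = 0.796782 + 0.311433 = 1.108215.
Q̄ = (S₀/π) × [bracket] = (1361/π) × 1.108215 = 480.1 W/m².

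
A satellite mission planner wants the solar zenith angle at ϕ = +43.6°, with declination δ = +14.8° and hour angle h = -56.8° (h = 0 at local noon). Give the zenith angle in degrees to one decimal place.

cos θ_z = sin ϕ sin δ + cos ϕ cos δ cos h = 0.176160 + 0.383374 = 0.559534.
θ_z = arccos(0.559534) = 56.0°.

θ_z = 56.0°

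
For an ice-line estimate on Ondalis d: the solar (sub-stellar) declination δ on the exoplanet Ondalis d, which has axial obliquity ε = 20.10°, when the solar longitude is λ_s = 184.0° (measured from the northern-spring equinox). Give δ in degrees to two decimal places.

sin δ = sin ε · sin λ_s = sin 20.10° × sin 184.0° = -0.023972.
δ = arcsin(-0.023972) = -1.37°.

δ = -1.37°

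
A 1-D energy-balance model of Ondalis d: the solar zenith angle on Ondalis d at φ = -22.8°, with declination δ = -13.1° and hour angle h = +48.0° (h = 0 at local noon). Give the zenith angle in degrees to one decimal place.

θ_z = 46.5°

cos θ_z = sin φ sin δ + cos φ cos δ cos h = 0.087831 + 0.600794 = 0.688625.
θ_z = arccos(0.688625) = 46.5°.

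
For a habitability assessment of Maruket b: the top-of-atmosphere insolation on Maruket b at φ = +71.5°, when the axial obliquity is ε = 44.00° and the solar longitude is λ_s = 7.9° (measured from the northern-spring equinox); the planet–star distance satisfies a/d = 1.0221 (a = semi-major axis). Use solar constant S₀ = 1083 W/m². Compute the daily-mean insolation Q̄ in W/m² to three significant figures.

Solar declination: sin δ = sin ε · sin λ_s = sin 44.00° × sin 7.9° = 0.09548, so δ = +5.479°.
cos H₀ = −tan(+71.5°) tan(+5.479°) = -0.2867, H₀ = 1.8615 rad.
Bracket: H₀ sin φ sin δ + cos φ cos δ sin H₀ = 1.8615×0.94832×0.09548 + 0.31730×0.99543×0.95803 = 0.168551 + 0.302594 = 0.471145.
Inverse-square distance factor (a/d)² = 1.0221² = 1.044688.
Q̄ = (S₀/π) × 1.044688 × [bracket] = (1083/π) × 1.044688 × 0.471145 = 169.7 W/m².

Q̄ ≈ 170 W/m²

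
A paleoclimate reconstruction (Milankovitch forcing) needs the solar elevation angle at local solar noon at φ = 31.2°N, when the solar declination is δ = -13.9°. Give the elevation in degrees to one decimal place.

44.9°

At local noon the hour angle is zero, so the zenith angle equals |φ − δ| = |+31.2° − (-13.900°)| = 45.100°.
Elevation = 90° − 45.100° = 44.9°.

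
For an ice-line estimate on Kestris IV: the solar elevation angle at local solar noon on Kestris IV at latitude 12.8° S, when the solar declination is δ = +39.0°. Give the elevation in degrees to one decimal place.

38.2°

At local noon the hour angle is zero, so the zenith angle equals |φ − δ| = |-12.8° − (+39.000°)| = 51.800°.
Elevation = 90° − 51.800° = 38.2°.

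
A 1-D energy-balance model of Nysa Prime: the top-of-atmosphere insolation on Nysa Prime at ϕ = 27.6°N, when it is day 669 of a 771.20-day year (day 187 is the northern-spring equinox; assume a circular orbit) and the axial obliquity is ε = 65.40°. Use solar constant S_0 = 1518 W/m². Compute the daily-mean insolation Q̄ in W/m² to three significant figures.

Q̄ ≈ 134 W/m²

Solar longitude: L_s = 360° × (669 − 187)/771.20 = 225.000°.
sin δ = sin 65.40° × sin 225.000° = -0.64293, so δ = -40.010°.
cos h₀ = −tan(+27.6°) tan(-40.010°) = 0.4388, h₀ = 1.1165 rad.
Bracket: h₀ sin ϕ sin δ + cos ϕ cos δ sin h₀ = 1.1165×0.46330×-0.64293 + 0.88620×0.76593×0.89857 = -0.332571 + 0.609920 = 0.277349.
Q̄ = (S_0/π) × [bracket] = (1518/π) × 0.277349 = 134.0 W/m².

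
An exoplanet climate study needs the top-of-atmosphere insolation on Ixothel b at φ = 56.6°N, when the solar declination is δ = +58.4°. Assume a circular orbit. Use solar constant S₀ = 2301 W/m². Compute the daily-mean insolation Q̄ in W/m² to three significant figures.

cos H₀ = −tan(+56.6°) tan(+58.400°) = -2.4652 ≤ −1 ⇒ polar day, H₀ = π.
Bracket: H₀ sin φ sin δ + cos φ cos δ sin H₀ = 3.1416×0.83485×0.85173 + 0.55048×0.52399×0.00000 = 2.233887 + 0.000000 = 2.233887.
Q̄ = (S₀/π) × [bracket] = (2301/π) × 2.233887 = 1636 W/m².

Q̄ ≈ 1.64e+03 W/m²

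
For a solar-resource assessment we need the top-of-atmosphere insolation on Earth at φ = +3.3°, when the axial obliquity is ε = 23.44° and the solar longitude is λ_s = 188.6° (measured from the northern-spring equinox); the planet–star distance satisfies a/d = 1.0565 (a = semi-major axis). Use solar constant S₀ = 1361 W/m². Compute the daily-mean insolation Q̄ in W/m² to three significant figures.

Q̄ ≈ 479 W/m²

Solar declination: sin δ = sin ε · sin λ_s = sin 23.44° × sin 188.6° = -0.05948, so δ = -3.410°.
cos H₀ = −tan(+3.3°) tan(-3.410°) = 0.0034, H₀ = 1.5674 rad.
Bracket: H₀ sin φ sin δ + cos φ cos δ sin H₀ = 1.5674×0.05756×-0.05948 + 0.99834×0.99823×0.99999 = -0.005366 + 0.996563 = 0.991197.
Inverse-square distance factor (a/d)² = 1.0565² = 1.116192.
Q̄ = (S₀/π) × 1.116192 × [bracket] = (1361/π) × 1.116192 × 0.991197 = 479.3 W/m².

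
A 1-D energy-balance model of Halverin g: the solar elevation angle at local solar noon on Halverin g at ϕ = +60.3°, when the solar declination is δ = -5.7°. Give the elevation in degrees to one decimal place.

At local noon the hour angle is zero, so the zenith angle equals |ϕ − δ| = |+60.3° − (-5.700°)| = 66.000°.
Elevation = 90° − 66.000° = 24.0°.

24.0°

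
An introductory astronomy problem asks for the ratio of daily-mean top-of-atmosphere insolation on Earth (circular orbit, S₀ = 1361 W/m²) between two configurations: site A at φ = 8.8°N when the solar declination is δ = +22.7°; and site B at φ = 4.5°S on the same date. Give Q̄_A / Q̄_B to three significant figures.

Q̄_A / Q̄_B ≈ 1.15

— Configuration A (φ=+8.8°):
cos H₀ = −tan(+8.8°) tan(+22.700°) = -0.0648, H₀ = 1.6356 rad.
Bracket: H₀ sin φ sin δ + cos φ cos δ sin H₀ = 1.6356×0.15299×0.38591 + 0.98823×0.92254×0.99790 = 0.096566 + 0.909767 = 1.006333.
Q̄ = (S₀/π) × [bracket] = (1361/π) × 1.006333 = 435.96 W/m².
— Configuration B (φ=-4.5°):
cos H₀ = −tan(-4.5°) tan(+22.700°) = 0.0329, H₀ = 1.5379 rad.
Bracket: H₀ sin φ sin δ + cos φ cos δ sin H₀ = 1.5379×-0.07846×0.38591 + 0.99692×0.92254×0.99946 = -0.046565 + 0.919202 = 0.872637.
Q̄ = (S₀/π) × [bracket] = (1361/π) × 0.872637 = 378.04 W/m².
Ratio Q̄_A / Q̄_B = 435.96 / 378.04 = 1.153.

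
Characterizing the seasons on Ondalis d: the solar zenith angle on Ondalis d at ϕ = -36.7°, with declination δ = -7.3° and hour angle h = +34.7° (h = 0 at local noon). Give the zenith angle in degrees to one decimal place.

θ_z = 43.1°

cos θ_z = sin ϕ sin δ + cos ϕ cos δ cos h = 0.075937 + 0.653832 = 0.729769.
θ_z = arccos(0.729769) = 43.1°.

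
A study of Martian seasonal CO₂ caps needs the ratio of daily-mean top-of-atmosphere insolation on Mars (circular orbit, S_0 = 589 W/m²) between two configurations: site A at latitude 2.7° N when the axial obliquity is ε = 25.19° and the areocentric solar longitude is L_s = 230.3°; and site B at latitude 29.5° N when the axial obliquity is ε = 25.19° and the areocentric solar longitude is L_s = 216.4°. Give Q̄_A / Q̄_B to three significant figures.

Q̄_A / Q̄_B ≈ 1.40

— Configuration A (ϕ=+2.7°):
sin δ = sin 25.19° × sin 230.3° = -0.32747, so δ = -19.115°.
cos h₀ = −tan(+2.7°) tan(-19.115°) = 0.0163, h₀ = 1.5545 rad.
Bracket: h₀ sin ϕ sin δ + cos ϕ cos δ sin h₀ = 1.5545×0.04711×-0.32747 + 0.99889×0.94486×0.99987 = -0.023981 + 0.943689 = 0.919708.
Q̄ = (S_0/π) × [bracket] = (589/π) × 0.919708 = 172.43 W/m².
— Configuration B (ϕ=+29.5°):
sin δ = sin 25.19° × sin 216.4° = -0.25257, so δ = -14.630°.
cos h₀ = −tan(+29.5°) tan(-14.630°) = 0.1477, h₀ = 1.4226 rad.
Bracket: h₀ sin ϕ sin δ + cos ϕ cos δ sin h₀ = 1.4226×0.49242×-0.25257 + 0.87036×0.96758×0.98903 = -0.176930 + 0.832905 = 0.655975.
Q̄ = (S_0/π) × [bracket] = (589/π) × 0.655975 = 122.99 W/m².
Ratio Q̄_A / Q̄_B = 172.43 / 122.99 = 1.402.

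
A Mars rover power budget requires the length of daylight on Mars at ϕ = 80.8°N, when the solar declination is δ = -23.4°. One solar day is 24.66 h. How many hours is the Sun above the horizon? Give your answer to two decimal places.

0.00 h

cos h₀ = −tan ϕ · tan δ = 2.6718 ≥ 1, so the Sun never rises (polar night) and h₀ = 0.
Daylight = 2h₀/(2π) × 24.66 h = (0.0000/π) × 24.66 = 0.00 h.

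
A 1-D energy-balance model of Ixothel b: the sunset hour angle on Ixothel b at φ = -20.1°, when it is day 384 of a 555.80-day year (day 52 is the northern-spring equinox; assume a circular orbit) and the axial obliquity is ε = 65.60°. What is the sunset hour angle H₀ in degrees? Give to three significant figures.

H₀ = 103°

Solar longitude: λ_s = 360° × (384 − 52)/555.80 = 215.041°.
sin δ = sin 65.60° × sin 215.041° = -0.52289, so δ = -31.526°.
cos H₀ = −tan φ · tan δ = −tan(-20.1°) × tan(-31.526°) = -0.2245, so H₀ = 1.7972 rad = 102.97°.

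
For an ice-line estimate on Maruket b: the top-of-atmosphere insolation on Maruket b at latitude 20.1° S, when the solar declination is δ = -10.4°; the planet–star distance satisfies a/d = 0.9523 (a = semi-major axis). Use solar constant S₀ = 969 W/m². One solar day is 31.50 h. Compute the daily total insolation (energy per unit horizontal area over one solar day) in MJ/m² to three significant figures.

cos H₀ = −tan(-20.1°) tan(-10.400°) = -0.0672, H₀ = 1.6380 rad.
Bracket: H₀ sin φ sin δ + cos φ cos δ sin H₀ = 1.6380×-0.34366×-0.18052 + 0.93909×0.98357×0.99774 = 0.101617 + 0.921573 = 1.023190.
Inverse-square distance factor (a/d)² = 0.9523² = 0.906875.
Q̄ = (S₀/π) × 0.906875 × [bracket] = (969/π) × 0.906875 × 1.023190 = 286.21 W/m².
Daily total = Q̄ × 31.50 h × 3600 s/h = 286.21 × 31.50 × 3600 / 10⁶ = 32.46 MJ/m².

32.5 MJ/m²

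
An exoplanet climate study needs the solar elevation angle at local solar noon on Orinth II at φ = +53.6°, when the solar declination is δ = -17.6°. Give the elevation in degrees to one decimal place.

18.8°

At local noon the hour angle is zero, so the zenith angle equals |φ − δ| = |+53.6° − (-17.600°)| = 71.200°.
Elevation = 90° − 71.200° = 18.8°.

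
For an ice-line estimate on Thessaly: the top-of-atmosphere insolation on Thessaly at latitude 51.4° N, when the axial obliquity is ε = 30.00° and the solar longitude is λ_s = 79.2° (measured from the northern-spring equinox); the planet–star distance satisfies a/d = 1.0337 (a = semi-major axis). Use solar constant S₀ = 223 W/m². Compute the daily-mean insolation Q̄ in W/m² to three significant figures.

Solar declination: sin δ = sin ε · sin λ_s = sin 30.00° × sin 79.2° = 0.49114, so δ = +29.416°.
cos H₀ = −tan(+51.4°) tan(+29.416°) = -0.7063, H₀ = 2.3551 rad.
Bracket: H₀ sin φ sin δ + cos φ cos δ sin H₀ = 2.3551×0.78152×0.49114 + 0.62388×0.87108×0.70791 = 0.903972 + 0.384713 = 1.288685.
Inverse-square distance factor (a/d)² = 1.0337² = 1.068536.
Q̄ = (S₀/π) × 1.068536 × [bracket] = (223/π) × 1.068536 × 1.288685 = 97.74 W/m².

Q̄ ≈ 97.7 W/m²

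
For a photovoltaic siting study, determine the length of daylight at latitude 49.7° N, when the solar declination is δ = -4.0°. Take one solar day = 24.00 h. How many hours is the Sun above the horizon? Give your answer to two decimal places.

11.37 h

cos H₀ = −tan φ · tan δ = −tan(+49.7°) × tan(-4.000°) = 0.0825, so H₀ = 1.4882 rad = 85.27°.
Daylight = 2H₀/(2π) × 24.00 h = (1.4882/π) × 24.00 = 11.37 h.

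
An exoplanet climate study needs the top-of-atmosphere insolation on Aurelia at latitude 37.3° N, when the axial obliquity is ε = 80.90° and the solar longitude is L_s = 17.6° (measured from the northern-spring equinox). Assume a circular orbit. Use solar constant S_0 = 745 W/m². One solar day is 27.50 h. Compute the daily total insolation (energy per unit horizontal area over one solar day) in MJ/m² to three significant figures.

25.0 MJ/m²

Solar declination: sin δ = sin ε · sin L_s = sin 80.90° × sin 17.6° = 0.29856, so δ = +17.371°.
cos h₀ = −tan(+37.3°) tan(+17.371°) = -0.2383, h₀ = 1.8114 rad.
Bracket: h₀ sin ϕ sin δ + cos ϕ cos δ sin h₀ = 1.8114×0.60599×0.29856 + 0.79547×0.95439×0.97119 = 0.327726 + 0.737316 = 1.065042.
Q̄ = (S_0/π) × [bracket] = (745/π) × 1.065042 = 252.56 W/m².
Daily total = Q̄ × 27.50 h × 3600 s/h = 252.56 × 27.50 × 3600 / 10⁶ = 25.00 MJ/m².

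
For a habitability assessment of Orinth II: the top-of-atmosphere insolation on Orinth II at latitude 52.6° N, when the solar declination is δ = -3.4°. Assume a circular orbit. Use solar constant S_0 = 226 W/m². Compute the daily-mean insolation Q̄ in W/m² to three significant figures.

Q̄ ≈ 38.4 W/m²

cos h₀ = −tan(+52.6°) tan(-3.400°) = 0.0777, h₀ = 1.4930 rad.
Bracket: h₀ sin ϕ sin δ + cos ϕ cos δ sin h₀ = 1.4930×0.79441×-0.05931 + 0.60738×0.99824×0.99698 = -0.070345 + 0.604480 = 0.534135.
Q̄ = (S_0/π) × [bracket] = (226/π) × 0.534135 = 38.42 W/m².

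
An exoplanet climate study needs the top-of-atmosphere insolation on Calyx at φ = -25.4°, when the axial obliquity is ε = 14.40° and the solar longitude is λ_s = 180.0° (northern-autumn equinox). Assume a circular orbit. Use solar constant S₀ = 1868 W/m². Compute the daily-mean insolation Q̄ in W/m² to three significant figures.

Q̄ ≈ 537 W/m²

Solar declination: sin δ = sin ε · sin λ_s = sin 14.40° × sin 180.0° = 0.00000, so δ = +0.000°.
cos H₀ = −tan(-25.4°) tan(+0.000°) = 0.0000, H₀ = 1.5708 rad.
Bracket: H₀ sin φ sin δ + cos φ cos δ sin H₀ = 1.5708×-0.42894×0.00000 + 0.90334×1.00000×1.00000 = -0.000000 + 0.903340 = 0.903340.
Q̄ = (S₀/π) × [bracket] = (1868/π) × 0.903340 = 537.1 W/m².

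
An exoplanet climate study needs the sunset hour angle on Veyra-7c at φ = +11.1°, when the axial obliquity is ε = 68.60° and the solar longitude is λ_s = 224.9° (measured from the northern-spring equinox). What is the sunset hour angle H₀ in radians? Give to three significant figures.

H₀ = 1.40 rad

Solar declination: sin δ = sin ε · sin λ_s = sin 68.60° × sin 224.9° = -0.65721, so δ = -41.087°.
cos H₀ = −tan φ · tan δ = −tan(+11.1°) × tan(-41.087°) = 0.1711, so H₀ = 1.3989 rad = 80.15°.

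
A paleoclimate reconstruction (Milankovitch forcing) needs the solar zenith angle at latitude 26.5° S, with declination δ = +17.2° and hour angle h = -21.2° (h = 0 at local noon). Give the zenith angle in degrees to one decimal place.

cos θ_z = sin φ sin δ + cos φ cos δ cos h = -0.131944 + 0.797054 = 0.665110.
θ_z = arccos(0.665110) = 48.3°.

θ_z = 48.3°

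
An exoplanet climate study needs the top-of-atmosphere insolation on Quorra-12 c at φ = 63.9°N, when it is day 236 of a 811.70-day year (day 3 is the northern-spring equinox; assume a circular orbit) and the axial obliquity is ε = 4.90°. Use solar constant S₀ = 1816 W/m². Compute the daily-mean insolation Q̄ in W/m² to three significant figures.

Solar longitude: λ_s = 360° × (236 − 3)/811.70 = 103.339°.
sin δ = sin 4.90° × sin 103.339° = 0.08311, so δ = +4.768°.
cos H₀ = −tan(+63.9°) tan(+4.768°) = -0.1702, H₀ = 1.7419 rad.
Bracket: H₀ sin φ sin δ + cos φ cos δ sin H₀ = 1.7419×0.89803×0.08311 + 0.43994×0.99654×0.98540 = 0.130007 + 0.432017 = 0.562024.
Q̄ = (S₀/π) × [bracket] = (1816/π) × 0.562024 = 324.9 W/m².

Q̄ ≈ 325 W/m²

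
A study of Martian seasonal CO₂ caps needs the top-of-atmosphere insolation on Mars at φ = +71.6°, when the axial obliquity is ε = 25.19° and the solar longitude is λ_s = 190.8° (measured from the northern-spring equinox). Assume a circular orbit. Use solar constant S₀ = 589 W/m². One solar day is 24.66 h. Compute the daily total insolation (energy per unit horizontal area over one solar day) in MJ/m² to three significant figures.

Solar declination: sin δ = sin ε · sin λ_s = sin 25.19° × sin 190.8° = -0.07975, so δ = -4.574°.
cos H₀ = −tan(+71.6°) tan(-4.574°) = 0.2405, H₀ = 1.3279 rad.
Bracket: H₀ sin φ sin δ + cos φ cos δ sin H₀ = 1.3279×0.94888×-0.07975 + 0.31565×0.99681×0.97065 = -0.100486 + 0.305408 = 0.204922.
Q̄ = (S₀/π) × [bracket] = (589/π) × 0.204922 = 38.420 W/m².
Daily total = Q̄ × 24.66 h × 3600 s/h = 38.420 × 24.66 × 3600 / 10⁶ = 3.411 MJ/m².

3.41 MJ/m²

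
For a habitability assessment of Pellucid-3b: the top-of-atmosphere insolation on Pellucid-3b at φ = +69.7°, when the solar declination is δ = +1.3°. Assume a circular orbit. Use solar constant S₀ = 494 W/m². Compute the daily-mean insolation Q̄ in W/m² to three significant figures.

Q̄ ≈ 59.9 W/m²

cos H₀ = −tan(+69.7°) tan(+1.300°) = -0.0613, H₀ = 1.6322 rad.
Bracket: H₀ sin φ sin δ + cos φ cos δ sin H₀ = 1.6322×0.93789×0.02269 + 0.34694×0.99974×0.99812 = 0.034734 + 0.346198 = 0.380932.
Q̄ = (S₀/π) × [bracket] = (494/π) × 0.380932 = 59.90 W/m².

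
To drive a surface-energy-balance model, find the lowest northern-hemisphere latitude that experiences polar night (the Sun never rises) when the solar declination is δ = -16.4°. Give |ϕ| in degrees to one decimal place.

|ϕ| = 73.6°

Polar night requires cos h₀ = −tan ϕ tan δ ≥ 1, i.e. tan ϕ tan δ ≤ −1.
The boundary is |tan ϕ| · |tan δ| = 1, so |ϕ| = 90° − |δ| = 90° − 16.4° = 73.6° in the northern hemisphere.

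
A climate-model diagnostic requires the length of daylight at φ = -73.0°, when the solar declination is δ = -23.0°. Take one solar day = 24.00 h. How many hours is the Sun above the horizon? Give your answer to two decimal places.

Sunrise equation: cos H₀ = −tan φ · tan δ = -1.3884 ≤ −1, so the Sun never sets (polar day) and H₀ = π.
Daylight = 2H₀/(2π) × 24.00 h = (3.1416/π) × 24.00 = 24.00 h.

24.00 h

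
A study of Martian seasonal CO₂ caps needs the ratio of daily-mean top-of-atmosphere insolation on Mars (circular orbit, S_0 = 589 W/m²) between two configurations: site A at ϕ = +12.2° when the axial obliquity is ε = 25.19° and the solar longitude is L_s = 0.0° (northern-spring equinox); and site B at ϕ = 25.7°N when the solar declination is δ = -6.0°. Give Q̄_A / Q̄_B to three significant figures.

— Configuration A (ϕ=+12.2°):
Solar declination: sin δ = sin ε · sin L_s = sin 25.19° × sin 0.0° = 0.00000, so δ = +0.000°.
cos h₀ = −tan(+12.2°) tan(+0.000°) = -0.0000, h₀ = 1.5708 rad.
Bracket: h₀ sin ϕ sin δ + cos ϕ cos δ sin h₀ = 1.5708×0.21132×0.00000 + 0.97742×1.00000×1.00000 = 0.000000 + 0.977420 = 0.977420.
Q̄ = (S_0/π) × [bracket] = (589/π) × 0.977420 = 183.25 W/m².
— Configuration B (ϕ=+25.7°):
cos h₀ = −tan(+25.7°) tan(-6.000°) = 0.0506, h₀ = 1.5202 rad.
Bracket: h₀ sin ϕ sin δ + cos ϕ cos δ sin h₀ = 1.5202×0.43366×-0.10453 + 0.90108×0.99452×0.99872 = -0.068911 + 0.894995 = 0.826084.
Q̄ = (S_0/π) × [bracket] = (589/π) × 0.826084 = 154.88 W/m².
Ratio Q̄_A / Q̄_B = 183.25 / 154.88 = 1.183.

Q̄_A / Q̄_B ≈ 1.18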